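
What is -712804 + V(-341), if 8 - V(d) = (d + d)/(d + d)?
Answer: -712797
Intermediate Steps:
V(d) = 7 (V(d) = 8 - (d + d)/(d + d) = 8 - 2*d/(2*d) = 8 - 2*d*1/(2*d) = 8 - 1*1 = 8 - 1 = 7)
-712804 + V(-341) = -712804 + 7 = -712797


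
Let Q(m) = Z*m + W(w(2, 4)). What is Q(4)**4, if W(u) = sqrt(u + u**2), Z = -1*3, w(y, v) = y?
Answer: (12 - sqrt(6))**4 ≈ 8319.7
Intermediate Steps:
Z = -3
Q(m) = sqrt(6) - 3*m (Q(m) = -3*m + sqrt(2*(1 + 2)) = -3*m + sqrt(2*3) = -3*m + sqrt(6) = sqrt(6) - 3*m)
Q(4)**4 = (sqrt(6) - 3*4)**4 = (sqrt(6) - 12)**4 = (-12 + sqrt(6))**4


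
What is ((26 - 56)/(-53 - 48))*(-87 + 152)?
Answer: 1950/101 ≈ 19.307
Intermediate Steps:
((26 - 56)/(-53 - 48))*(-87 + 152) = -30/(-101)*65 = -30*(-1/101)*65 = (30/101)*65 = 1950/101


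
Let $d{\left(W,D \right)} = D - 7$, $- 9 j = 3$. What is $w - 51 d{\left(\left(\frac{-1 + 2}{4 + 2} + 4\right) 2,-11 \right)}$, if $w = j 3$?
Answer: $917$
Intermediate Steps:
$j = - \frac{1}{3}$ ($j = \left(- \frac{1}{9}\right) 3 = - \frac{1}{3} \approx -0.33333$)
$d{\left(W,D \right)} = -7 + D$ ($d{\left(W,D \right)} = D - 7 = -7 + D$)
$w = -1$ ($w = \left(- \frac{1}{3}\right) 3 = -1$)
$w - 51 d{\left(\left(\frac{-1 + 2}{4 + 2} + 4\right) 2,-11 \right)} = -1 - 51 \left(-7 - 11\right) = -1 - -918 = -1 + 918 = 917$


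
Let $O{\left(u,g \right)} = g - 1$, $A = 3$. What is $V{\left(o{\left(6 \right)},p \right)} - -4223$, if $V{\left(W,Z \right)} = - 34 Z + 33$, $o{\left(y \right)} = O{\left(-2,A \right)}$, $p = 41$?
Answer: $2862$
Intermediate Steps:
$O{\left(u,g \right)} = -1 + g$
$o{\left(y \right)} = 2$ ($o{\left(y \right)} = -1 + 3 = 2$)
$V{\left(W,Z \right)} = 33 - 34 Z$
$V{\left(o{\left(6 \right)},p \right)} - -4223 = \left(33 - 1394\right) - -4223 = \left(33 - 1394\right) + 4223 = -1361 + 4223 = 2862$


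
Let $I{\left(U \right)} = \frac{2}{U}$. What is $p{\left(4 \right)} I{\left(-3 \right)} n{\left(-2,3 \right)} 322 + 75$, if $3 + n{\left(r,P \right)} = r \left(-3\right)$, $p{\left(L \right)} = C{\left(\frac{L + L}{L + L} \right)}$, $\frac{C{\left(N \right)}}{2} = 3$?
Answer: $-3789$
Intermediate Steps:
$C{\left(N \right)} = 6$ ($C{\left(N \right)} = 2 \cdot 3 = 6$)
$p{\left(L \right)} = 6$
$n{\left(r,P \right)} = -3 - 3 r$ ($n{\left(r,P \right)} = -3 + r \left(-3\right) = -3 - 3 r$)
$p{\left(4 \right)} I{\left(-3 \right)} n{\left(-2,3 \right)} 322 + 75 = 6 \frac{2}{-3} \left(-3 - -6\right) 322 + 75 = 6 \cdot 2 \left(- \frac{1}{3}\right) \left(-3 + 6\right) 322 + 75 = 6 \left(- \frac{2}{3}\right) 3 \cdot 322 + 75 = \left(-4\right) 3 \cdot 322 + 75 = \left(-12\right) 322 + 75 = -3864 + 75 = -3789$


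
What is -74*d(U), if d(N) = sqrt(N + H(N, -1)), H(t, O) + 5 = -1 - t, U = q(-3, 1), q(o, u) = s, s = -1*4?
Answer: -74*I*sqrt(6) ≈ -181.26*I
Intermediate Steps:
s = -4
q(o, u) = -4
U = -4
H(t, O) = -6 - t (H(t, O) = -5 + (-1 - t) = -6 - t)
d(N) = I*sqrt(6) (d(N) = sqrt(N + (-6 - N)) = sqrt(-6) = I*sqrt(6))
-74*d(U) = -74*I*sqrt(6)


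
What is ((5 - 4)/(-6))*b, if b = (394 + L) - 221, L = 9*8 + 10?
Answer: -85/2 ≈ -42.500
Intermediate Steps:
L = 82 (L = 72 + 10 = 82)
b = 255 (b = (394 + 82) - 221 = 476 - 221 = 255)
((5 - 4)/(-6))*b = ((5 - 4)/(-6))*255 = -⅙*1*255 = -⅙*255 = -85/2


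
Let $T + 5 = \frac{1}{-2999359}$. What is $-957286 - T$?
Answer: $- \frac{2871229382878}{2999359} \approx -9.5728 \cdot 10^{5}$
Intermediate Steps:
$T = - \frac{14996796}{2999359}$ ($T = -5 + \frac{1}{-2999359} = -5 - \frac{1}{2999359} = - \frac{14996796}{2999359} \approx -5.0$)
$-957286 - T = -957286 - - \frac{14996796}{2999359} = -957286 + \frac{14996796}{2999359} = - \frac{2871229382878}{2999359}$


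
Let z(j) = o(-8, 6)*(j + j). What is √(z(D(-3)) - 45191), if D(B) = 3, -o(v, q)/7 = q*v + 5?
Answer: I*√43385 ≈ 208.29*I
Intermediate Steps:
o(v, q) = -35 - 7*q*v (o(v, q) = -7*(q*v + 5) = -7*(5 + q*v) = -35 - 7*q*v)
z(j) = 602*j (z(j) = (-35 - 7*6*(-8))*(j + j) = (-35 + 336)*(2*j) = 301*(2*j) = 602*j)
√(z(D(-3)) - 45191) = √(602*3 - 45191) = √(1806 - 45191) = √(-43385) = I*√43385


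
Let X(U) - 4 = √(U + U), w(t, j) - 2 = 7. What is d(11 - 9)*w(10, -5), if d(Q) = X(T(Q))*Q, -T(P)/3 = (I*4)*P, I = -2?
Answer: 72 + 72*√6 ≈ 248.36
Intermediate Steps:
w(t, j) = 9 (w(t, j) = 2 + 7 = 9)
T(P) = 24*P (T(P) = -3*(-2*4)*P = -(-24)*P = 24*P)
X(U) = 4 + √2*√U (X(U) = 4 + √(U + U) = 4 + √(2*U) = 4 + √2*√U)
d(Q) = Q*(4 + 4*√3*√Q) (d(Q) = (4 + √2*√(24*Q))*Q = (4 + √2*(2*√6*√Q))*Q = (4 + 4*√3*√Q)*Q = Q*(4 + 4*√3*√Q))
d(11 - 9)*w(10, -5) = (4*(11 - 9) + 4*√3*(11 - 9)^(3/2))*9 = (4*2 + 4*√3*2^(3/2))*9 = (8 + 4*√3*(2*√2))*9 = (8 + 8*√6)*9 = 72 + 72*√6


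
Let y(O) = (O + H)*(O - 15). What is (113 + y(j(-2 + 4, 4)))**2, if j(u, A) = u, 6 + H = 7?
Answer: 5476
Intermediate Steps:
H = 1 (H = -6 + 7 = 1)
y(O) = (1 + O)*(-15 + O) (y(O) = (O + 1)*(O - 15) = (1 + O)*(-15 + O))
(113 + y(j(-2 + 4, 4)))**2 = (113 + (-15 + (-2 + 4)**2 - 14*(-2 + 4)))**2 = (113 + (-15 + 2**2 - 14*2))**2 = (113 + (-15 + 4 - 28))**2 = (113 - 39)**2 = 74**2 = 5476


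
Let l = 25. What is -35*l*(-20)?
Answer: 17500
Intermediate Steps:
-35*l*(-20) = -35*25*(-20) = -875*(-20) = 17500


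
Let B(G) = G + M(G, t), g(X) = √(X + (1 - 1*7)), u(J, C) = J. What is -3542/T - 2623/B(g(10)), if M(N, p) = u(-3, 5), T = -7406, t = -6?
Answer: 60340/23 ≈ 2623.5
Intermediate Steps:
g(X) = √(-6 + X) (g(X) = √(X + (1 - 7)) = √(X - 6) = √(-6 + X))
M(N, p) = -3
B(G) = -3 + G (B(G) = G - 3 = -3 + G)
-3542/T - 2623/B(g(10)) = -3542/(-7406) - 2623/(-3 + √(-6 + 10)) = -3542*(-1/7406) - 2623/(-3 + √4) = 11/23 - 2623/(-3 + 2) = 11/23 - 2623/(-1) = 11/23 - 2623*(-1) = 11/23 + 2623 = 60340/23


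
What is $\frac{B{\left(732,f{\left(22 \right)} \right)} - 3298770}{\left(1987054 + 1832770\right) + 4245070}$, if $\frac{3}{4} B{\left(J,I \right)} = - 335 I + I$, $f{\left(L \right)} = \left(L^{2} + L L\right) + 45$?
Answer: $- \frac{5624839}{12097341} \approx -0.46496$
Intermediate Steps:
$f{\left(L \right)} = 45 + 2 L^{2}$ ($f{\left(L \right)} = \left(L^{2} + L^{2}\right) + 45 = 2 L^{2} + 45 = 45 + 2 L^{2}$)
$B{\left(J,I \right)} = - \frac{1336 I}{3}$ ($B{\left(J,I \right)} = \frac{4 \left(- 335 I + I\right)}{3} = \frac{4 \left(- 334 I\right)}{3} = - \frac{1336 I}{3}$)
$\frac{B{\left(732,f{\left(22 \right)} \right)} - 3298770}{\left(1987054 + 1832770\right) + 4245070} = \frac{- \frac{1336 \left(45 + 2 \cdot 22^{2}\right)}{3} - 3298770}{\left(1987054 + 1832770\right) + 4245070} = \frac{- \frac{1336 \left(45 + 2 \cdot 484\right)}{3} - 3298770}{3819824 + 4245070} = \frac{- \frac{1336 \left(45 + 968\right)}{3} - 3298770}{8064894} = \left(\left(- \frac{1336}{3}\right) 1013 - 3298770\right) \frac{1}{8064894} = \left(- \frac{1353368}{3} - 3298770\right) \frac{1}{8064894} = \left(- \frac{11249678}{3}\right) \frac{1}{8064894} = - \frac{5624839}{12097341}$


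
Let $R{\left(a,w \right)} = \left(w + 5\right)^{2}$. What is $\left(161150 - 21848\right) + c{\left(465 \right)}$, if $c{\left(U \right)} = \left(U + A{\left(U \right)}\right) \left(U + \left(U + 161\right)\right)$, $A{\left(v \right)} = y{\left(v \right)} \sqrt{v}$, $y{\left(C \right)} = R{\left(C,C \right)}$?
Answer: $646617 + 241001900 \sqrt{465} \approx 5.1976 \cdot 10^{9}$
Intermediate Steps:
$R{\left(a,w \right)} = \left(5 + w\right)^{2}$
$y{\left(C \right)} = \left(5 + C\right)^{2}$
$A{\left(v \right)} = \sqrt{v} \left(5 + v\right)^{2}$ ($A{\left(v \right)} = \left(5 + v\right)^{2} \sqrt{v} = \sqrt{v} \left(5 + v\right)^{2}$)
$c{\left(U \right)} = \left(161 + 2 U\right) \left(U + \sqrt{U} \left(5 + U\right)^{2}\right)$ ($c{\left(U \right)} = \left(U + \sqrt{U} \left(5 + U\right)^{2}\right) \left(U + \left(U + 161\right)\right) = \left(U + \sqrt{U} \left(5 + U\right)^{2}\right) \left(U + \left(161 + U\right)\right) = \left(U + \sqrt{U} \left(5 + U\right)^{2}\right) \left(161 + 2 U\right) = \left(161 + 2 U\right) \left(U + \sqrt{U} \left(5 + U\right)^{2}\right)$)
$\left(161150 - 21848\right) + c{\left(465 \right)} = \left(161150 - 21848\right) + \left(2 \cdot 465^{2} + 161 \cdot 465 + 2 \cdot 465^{\frac{3}{2}} \left(5 + 465\right)^{2} + 161 \sqrt{465} \left(5 + 465\right)^{2}\right) = 139302 + \left(2 \cdot 216225 + 74865 + 2 \cdot 465 \sqrt{465} \cdot 470^{2} + 161 \sqrt{465} \cdot 470^{2}\right) = 139302 + \left(432450 + 74865 + 2 \cdot 465 \sqrt{465} \cdot 220900 + 161 \sqrt{465} \cdot 220900\right) = 139302 + \left(432450 + 74865 + 205437000 \sqrt{465} + 35564900 \sqrt{465}\right) = 139302 + \left(507315 + 241001900 \sqrt{465}\right) = 646617 + 241001900 \sqrt{465}$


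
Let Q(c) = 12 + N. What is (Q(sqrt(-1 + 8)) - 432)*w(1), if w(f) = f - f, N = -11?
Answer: 0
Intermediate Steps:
Q(c) = 1 (Q(c) = 12 - 11 = 1)
w(f) = 0
(Q(sqrt(-1 + 8)) - 432)*w(1) = (1 - 432)*0 = -431*0 = 0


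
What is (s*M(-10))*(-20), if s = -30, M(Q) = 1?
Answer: 600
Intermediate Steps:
(s*M(-10))*(-20) = -30*1*(-20) = -30*(-20) = 600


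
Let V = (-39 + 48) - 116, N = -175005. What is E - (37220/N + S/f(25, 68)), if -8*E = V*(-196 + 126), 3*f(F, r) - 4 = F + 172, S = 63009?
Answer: -17601792959/9380268 ≈ -1876.5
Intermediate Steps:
f(F, r) = 176/3 + F/3 (f(F, r) = 4/3 + (F + 172)/3 = 4/3 + (172 + F)/3 = 4/3 + (172/3 + F/3) = 176/3 + F/3)
V = -107 (V = 9 - 116 = -107)
E = -3745/4 (E = -(-107)*(-196 + 126)/8 = -(-107)*(-70)/8 = -⅛*7490 = -3745/4 ≈ -936.25)
E - (37220/N + S/f(25, 68)) = -3745/4 - (37220/(-175005) + 63009/(176/3 + (⅓)*25)) = -3745/4 - (37220*(-1/175005) + 63009/(176/3 + 25/3)) = -3745/4 - (-7444/35001 + 63009/67) = -3745/4 - 1*2204879261/2345067 = -3745/4 - 2204879261/2345067 = -17601792959/9380268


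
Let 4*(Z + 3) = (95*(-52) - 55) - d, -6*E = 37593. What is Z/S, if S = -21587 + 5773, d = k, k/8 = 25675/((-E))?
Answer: 63153517/792660936 ≈ 0.079673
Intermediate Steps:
E = -12531/2 (E = -1/6*37593 = -12531/2 ≈ -6265.5)
k = 410800/12531 (k = 8*(25675/((-1*(-12531/2)))) = 8*(25675/(12531/2)) = 8*(25675*(2/12531)) = 8*(51350/12531) = 410800/12531 ≈ 32.783)
d = 410800/12531 ≈ 32.783
S = -15814
Z = -63153517/50124 (Z = -3 + ((95*(-52) - 55) - 1*410800/12531)/4 = -3 + ((-4940 - 55) - 410800/12531)/4 = -3 + (-4995 - 410800/12531)/4 = -3 + (1/4)*(-63003145/12531) = -3 - 63003145/50124 = -63153517/50124 ≈ -1259.9)
Z/S = -63153517/50124/(-15814) = -63153517/50124*(-1/15814) = 63153517/792660936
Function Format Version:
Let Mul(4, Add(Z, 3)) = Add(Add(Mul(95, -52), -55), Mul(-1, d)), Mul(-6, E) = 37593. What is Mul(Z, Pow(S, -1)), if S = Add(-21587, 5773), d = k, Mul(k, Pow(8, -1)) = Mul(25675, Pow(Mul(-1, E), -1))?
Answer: Rational(63153517, 792660936) ≈ 0.079673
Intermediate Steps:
E = Rational(-12531, 2) (E = Mul(Rational(-1, 6), 37593) = Rational(-12531, 2) ≈ -6265.5)
k = Rational(410800, 12531) (k = Mul(8, Mul(25675, Pow(Mul(-1, Rational(-12531, 2)), -1))) = Mul(8, Mul(25675, Pow(Rational(12531, 2), -1))) = Mul(8, Mul(25675, Rational(2, 12531))) = Mul(8, Rational(51350, 12531)) = Rational(410800, 12531) ≈ 32.783)
d = Rational(410800, 12531) ≈ 32.783
S = -15814
Z = Rational(-63153517, 50124) (Z = Add(-3, Mul(Rational(1, 4), Add(Add(Mul(95, -52), -55), Mul(-1, Rational(410800, 12531))))) = Add(-3, Mul(Rational(1, 4), Add(Add(-4940, -55), Rational(-410800, 12531)))) = Add(-3, Mul(Rational(1, 4), Add(-4995, Rational(-410800, 12531)))) = Add(-3, Mul(Rational(1, 4), Rational(-63003145, 12531))) = Add(-3, Rational(-63003145, 50124)) = Rational(-63153517, 50124) ≈ -1259.9)
Mul(Z, Pow(S, -1)) = Mul(Rational(-63153517, 50124), Pow(-15814, -1)) = Mul(Rational(-63153517, 50124), Rational(-1, 15814)) = Rational(63153517, 792660936)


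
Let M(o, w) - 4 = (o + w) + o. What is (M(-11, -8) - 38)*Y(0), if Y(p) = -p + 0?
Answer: 0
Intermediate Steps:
M(o, w) = 4 + w + 2*o (M(o, w) = 4 + ((o + w) + o) = 4 + (w + 2*o) = 4 + w + 2*o)
Y(p) = -p
(M(-11, -8) - 38)*Y(0) = ((4 - 8 + 2*(-11)) - 38)*(-1*0) = ((4 - 8 - 22) - 38)*0 = (-26 - 38)*0 = -64*0 = 0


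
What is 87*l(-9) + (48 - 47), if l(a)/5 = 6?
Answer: 2611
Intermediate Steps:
l(a) = 30 (l(a) = 5*6 = 30)
87*l(-9) + (48 - 47) = 87*30 + (48 - 47) = 2610 + 1 = 2611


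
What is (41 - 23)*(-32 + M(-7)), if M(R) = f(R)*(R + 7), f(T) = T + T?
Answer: -576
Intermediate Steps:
f(T) = 2*T
M(R) = 2*R*(7 + R) (M(R) = (2*R)*(R + 7) = (2*R)*(7 + R) = 2*R*(7 + R))
(41 - 23)*(-32 + M(-7)) = (41 - 23)*(-32 + 2*(-7)*(7 - 7)) = 18*(-32 + 2*(-7)*0) = 18*(-32 + 0) = 18*(-32) = -576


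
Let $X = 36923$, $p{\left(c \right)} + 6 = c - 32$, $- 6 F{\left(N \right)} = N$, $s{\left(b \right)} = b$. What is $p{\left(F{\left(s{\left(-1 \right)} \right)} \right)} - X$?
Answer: $- \frac{221765}{6} \approx -36961.0$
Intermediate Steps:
$F{\left(N \right)} = - \frac{N}{6}$
$p{\left(c \right)} = -38 + c$ ($p{\left(c \right)} = -6 + \left(c - 32\right) = -6 + \left(-32 + c\right) = -38 + c$)
$p{\left(F{\left(s{\left(-1 \right)} \right)} \right)} - X = \left(-38 - - \frac{1}{6}\right) - 36923 = \left(-38 + \frac{1}{6}\right) - 36923 = - \frac{227}{6} - 36923 = - \frac{221765}{6}$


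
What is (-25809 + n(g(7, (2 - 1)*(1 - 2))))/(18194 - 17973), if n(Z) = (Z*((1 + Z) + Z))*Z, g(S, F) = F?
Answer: -25810/221 ≈ -116.79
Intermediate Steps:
n(Z) = Z**2*(1 + 2*Z) (n(Z) = (Z*(1 + 2*Z))*Z = Z**2*(1 + 2*Z))
(-25809 + n(g(7, (2 - 1)*(1 - 2))))/(18194 - 17973) = (-25809 + ((2 - 1)*(1 - 2))**2*(1 + 2*((2 - 1)*(1 - 2))))/(18194 - 17973) = (-25809 + (1*(-1))**2*(1 + 2*(1*(-1))))/221 = (-25809 + (-1)**2*(1 + 2*(-1)))*(1/221) = (-25809 + 1*(1 - 2))*(1/221) = (-25809 + 1*(-1))*(1/221) = (-25809 - 1)*(1/221) = -25810*1/221 = -25810/221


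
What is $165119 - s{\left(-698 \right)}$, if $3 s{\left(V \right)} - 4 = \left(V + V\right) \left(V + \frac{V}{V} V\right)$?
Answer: $- \frac{1453463}{3} \approx -4.8449 \cdot 10^{5}$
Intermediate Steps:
$s{\left(V \right)} = \frac{4}{3} + \frac{4 V^{2}}{3}$ ($s{\left(V \right)} = \frac{4}{3} + \frac{\left(V + V\right) \left(V + \frac{V}{V} V\right)}{3} = \frac{4}{3} + \frac{2 V \left(V + 1 V\right)}{3} = \frac{4}{3} + \frac{2 V \left(V + V\right)}{3} = \frac{4}{3} + \frac{2 V 2 V}{3} = \frac{4}{3} + \frac{4 V^{2}}{3}$)
$165119 - s{\left(-698 \right)} = 165119 - \left(\frac{4}{3} + \frac{4 \left(-698\right)^{2}}{3}\right) = 165119 - \left(\frac{4}{3} + \frac{4}{3} \cdot 487204\right) = 165119 - \left(\frac{4}{3} + \frac{1948816}{3}\right) = 165119 - \frac{1948820}{3} = - \frac{1453463}{3}$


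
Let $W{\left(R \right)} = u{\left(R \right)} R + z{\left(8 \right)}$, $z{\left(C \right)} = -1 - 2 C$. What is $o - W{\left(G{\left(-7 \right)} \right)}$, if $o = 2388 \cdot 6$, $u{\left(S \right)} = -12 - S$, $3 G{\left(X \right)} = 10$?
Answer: $\frac{129565}{9} \approx 14396.0$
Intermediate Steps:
$G{\left(X \right)} = \frac{10}{3}$ ($G{\left(X \right)} = \frac{1}{3} \cdot 10 = \frac{10}{3}$)
$o = 14328$
$W{\left(R \right)} = -17 + R \left(-12 - R\right)$ ($W{\left(R \right)} = \left(-12 - R\right) R - 17 = R \left(-12 - R\right) - 17 = -17 + R \left(-12 - R\right)$)
$o - W{\left(G{\left(-7 \right)} \right)} = 14328 - \left(-17 - \frac{10 \left(12 + \frac{10}{3}\right)}{3}\right) = 14328 - \left(-17 - \frac{10}{3} \cdot \frac{46}{3}\right) = 14328 - \left(-17 - \frac{460}{9}\right) = 14328 - - \frac{613}{9} = 14328 + \frac{613}{9} = \frac{129565}{9}$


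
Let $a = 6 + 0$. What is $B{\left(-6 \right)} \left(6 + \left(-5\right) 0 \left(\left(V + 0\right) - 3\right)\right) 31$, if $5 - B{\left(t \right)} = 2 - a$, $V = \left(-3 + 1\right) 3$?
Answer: $1674$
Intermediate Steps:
$V = -6$ ($V = \left(-2\right) 3 = -6$)
$a = 6$
$B{\left(t \right)} = 9$ ($B{\left(t \right)} = 5 - \left(2 - 6\right) = 5 - -4 = 5 + 4 = 9$)
$B{\left(-6 \right)} \left(6 + \left(-5\right) 0 \left(\left(V + 0\right) - 3\right)\right) 31 = 9 \left(6 + \left(-5\right) 0 \left(\left(-6 + 0\right) - 3\right)\right) 31 = 9 \left(6 + 0 \left(-6 - 3\right)\right) 31 = 9 \left(6 + 0 \left(-9\right)\right) 31 = 9 \left(6 + 0\right) 31 = 9 \cdot 6 \cdot 31 = 54 \cdot 31 = 1674$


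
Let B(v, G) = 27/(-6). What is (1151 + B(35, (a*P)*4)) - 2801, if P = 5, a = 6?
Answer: -3309/2 ≈ -1654.5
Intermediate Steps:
B(v, G) = -9/2 (B(v, G) = 27*(-1/6) = -9/2)
(1151 + B(35, (a*P)*4)) - 2801 = (1151 - 9/2) - 2801 = 2293/2 - 2801 = -3309/2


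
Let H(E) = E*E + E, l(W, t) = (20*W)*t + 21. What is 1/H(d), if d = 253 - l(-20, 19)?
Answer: 1/61348056 ≈ 1.6300e-8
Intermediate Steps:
l(W, t) = 21 + 20*W*t (l(W, t) = 20*W*t + 21 = 21 + 20*W*t)
d = 7832 (d = 253 - (21 + 20*(-20)*19) = 253 - (21 - 7600) = 253 - 1*(-7579) = 253 + 7579 = 7832)
H(E) = E + E² (H(E) = E² + E = E + E²)
1/H(d) = 1/(7832*(1 + 7832)) = 1/(7832*7833) = 1/61348056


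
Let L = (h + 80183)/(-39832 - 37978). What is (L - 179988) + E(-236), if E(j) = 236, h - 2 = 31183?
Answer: -6993307244/38905 ≈ -1.7975e+5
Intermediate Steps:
h = 31185 (h = 2 + 31183 = 31185)
L = -55684/38905 (L = (31185 + 80183)/(-39832 - 37978) = 111368/(-77810) = 111368*(-1/77810) = -55684/38905 ≈ -1.4313)
(L - 179988) + E(-236) = (-55684/38905 - 179988) + 236 = -7002488824/38905 + 236 = -6993307244/38905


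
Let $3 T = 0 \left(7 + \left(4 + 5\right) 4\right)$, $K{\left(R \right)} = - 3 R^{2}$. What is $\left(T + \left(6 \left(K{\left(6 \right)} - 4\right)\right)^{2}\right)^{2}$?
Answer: $203928109056$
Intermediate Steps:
$T = 0$ ($T = \frac{0 \left(7 + \left(4 + 5\right) 4\right)}{3} = \frac{0 \left(7 + 9 \cdot 4\right)}{3} = \frac{0 \left(7 + 36\right)}{3} = \frac{0 \cdot 43}{3} = \frac{1}{3} \cdot 0 = 0$)
$\left(T + \left(6 \left(K{\left(6 \right)} - 4\right)\right)^{2}\right)^{2} = \left(0 + \left(6 \left(- 3 \cdot 6^{2} - 4\right)\right)^{2}\right)^{2} = \left(0 + \left(6 \left(\left(-3\right) 36 - 4\right)\right)^{2}\right)^{2} = \left(0 + \left(6 \left(-108 - 4\right)\right)^{2}\right)^{2} = \left(0 + \left(6 \left(-112\right)\right)^{2}\right)^{2} = \left(0 + \left(-672\right)^{2}\right)^{2} = \left(0 + 451584\right)^{2} = 451584^{2} = 203928109056$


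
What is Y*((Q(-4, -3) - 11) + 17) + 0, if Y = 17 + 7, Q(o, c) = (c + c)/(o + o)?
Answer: 162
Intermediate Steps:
Q(o, c) = c/o (Q(o, c) = (2*c)/((2*o)) = (2*c)*(1/(2*o)) = c/o)
Y = 24
Y*((Q(-4, -3) - 11) + 17) + 0 = 24*((-3/(-4) - 11) + 17) + 0 = 24*((-3*(-1/4) - 11) + 17) + 0 = 24*((3/4 - 11) + 17) + 0 = 24*(-41/4 + 17) + 0 = 24*(27/4) + 0 = 162 + 0 = 162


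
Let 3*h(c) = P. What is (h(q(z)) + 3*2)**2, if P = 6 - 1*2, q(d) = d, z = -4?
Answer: 484/9 ≈ 53.778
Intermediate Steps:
P = 4 (P = 6 - 2 = 4)
h(c) = 4/3 (h(c) = (1/3)*4 = 4/3)
(h(q(z)) + 3*2)**2 = (4/3 + 3*2)**2 = (4/3 + 6)**2 = (22/3)**2 = 484/9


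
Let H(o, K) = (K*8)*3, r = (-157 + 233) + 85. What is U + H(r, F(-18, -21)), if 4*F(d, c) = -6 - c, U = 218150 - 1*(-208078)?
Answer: 426318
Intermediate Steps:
U = 426228 (U = 218150 + 208078 = 426228)
r = 161 (r = 76 + 85 = 161)
F(d, c) = -3/2 - c/4 (F(d, c) = (-6 - c)/4 = -3/2 - c/4)
H(o, K) = 24*K (H(o, K) = (8*K)*3 = 24*K)
U + H(r, F(-18, -21)) = 426228 + 24*(-3/2 - ¼*(-21)) = 426228 + 24*(-3/2 + 21/4) = 426228 + 24*(15/4) = 426228 + 90 = 426318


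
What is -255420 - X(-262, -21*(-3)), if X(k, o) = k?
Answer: -255158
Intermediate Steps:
-255420 - X(-262, -21*(-3)) = -255420 - 1*(-262) = -255420 + 262 = -255158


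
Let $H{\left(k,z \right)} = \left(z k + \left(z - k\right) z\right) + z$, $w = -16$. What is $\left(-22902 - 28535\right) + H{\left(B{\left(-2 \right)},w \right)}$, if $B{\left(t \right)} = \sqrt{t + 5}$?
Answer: $-51197$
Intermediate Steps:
$B{\left(t \right)} = \sqrt{5 + t}$
$H{\left(k,z \right)} = z + k z + z \left(z - k\right)$ ($H{\left(k,z \right)} = \left(k z + z \left(z - k\right)\right) + z = z + k z + z \left(z - k\right)$)
$\left(-22902 - 28535\right) + H{\left(B{\left(-2 \right)},w \right)} = \left(-22902 - 28535\right) - 16 \left(1 - 16\right) = -51437 - -240 = -51437 + 240 = -51197$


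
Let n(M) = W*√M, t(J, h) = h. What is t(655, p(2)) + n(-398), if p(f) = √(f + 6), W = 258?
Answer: 2*√2 + 258*I*√398 ≈ 2.8284 + 5147.1*I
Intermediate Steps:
p(f) = √(6 + f)
n(M) = 258*√M
t(655, p(2)) + n(-398) = √(6 + 2) + 258*√(-398) = √8 + 258*(I*√398) = 2*√2 + 258*I*√398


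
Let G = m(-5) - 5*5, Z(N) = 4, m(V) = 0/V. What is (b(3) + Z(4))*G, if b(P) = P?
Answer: -175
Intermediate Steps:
m(V) = 0
G = -25 (G = 0 - 5*5 = 0 - 25 = -25)
(b(3) + Z(4))*G = (3 + 4)*(-25) = 7*(-25) = -175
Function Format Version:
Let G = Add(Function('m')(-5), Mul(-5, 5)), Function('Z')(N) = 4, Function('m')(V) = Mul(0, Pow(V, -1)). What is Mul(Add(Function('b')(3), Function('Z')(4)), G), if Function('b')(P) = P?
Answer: -175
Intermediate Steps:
Function('m')(V) = 0
G = -25 (G = Add(0, Mul(-5, 5)) = Add(0, -25) = -25)
Mul(Add(Function('b')(3), Function('Z')(4)), G) = Mul(Add(3, 4), -25) = Mul(7, -25) = -175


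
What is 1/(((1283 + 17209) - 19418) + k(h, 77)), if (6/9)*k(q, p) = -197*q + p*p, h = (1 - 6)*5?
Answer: 1/15355 ≈ 6.5125e-5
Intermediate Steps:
h = -25 (h = -5*5 = -25)
k(q, p) = -591*q/2 + 3*p²/2 (k(q, p) = 3*(-197*q + p*p)/2 = 3*(-197*q + p²)/2 = 3*(p² - 197*q)/2 = -591*q/2 + 3*p²/2)
1/(((1283 + 17209) - 19418) + k(h, 77)) = 1/(((1283 + 17209) - 19418) + (-591/2*(-25) + (3/2)*77²)) = 1/((18492 - 19418) + (14775/2 + (3/2)*5929)) = 1/(-926 + (14775/2 + 17787/2)) = 1/(-926 + 16281) = 1/15355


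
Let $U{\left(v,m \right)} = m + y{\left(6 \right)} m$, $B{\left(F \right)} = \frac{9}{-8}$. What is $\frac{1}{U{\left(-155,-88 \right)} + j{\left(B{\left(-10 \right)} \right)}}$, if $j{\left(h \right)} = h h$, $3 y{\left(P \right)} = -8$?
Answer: $\frac{192}{28403} \approx 0.0067599$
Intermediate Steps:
$B{\left(F \right)} = - \frac{9}{8}$ ($B{\left(F \right)} = 9 \left(- \frac{1}{8}\right) = - \frac{9}{8}$)
$y{\left(P \right)} = - \frac{8}{3}$ ($y{\left(P \right)} = \frac{1}{3} \left(-8\right) = - \frac{8}{3}$)
$j{\left(h \right)} = h^{2}$
$U{\left(v,m \right)} = - \frac{5 m}{3}$ ($U{\left(v,m \right)} = m - \frac{8 m}{3} = - \frac{5 m}{3}$)
$\frac{1}{U{\left(-155,-88 \right)} + j{\left(B{\left(-10 \right)} \right)}} = \frac{1}{\left(- \frac{5}{3}\right) \left(-88\right) + \left(- \frac{9}{8}\right)^{2}} = \frac{1}{\frac{440}{3} + \frac{81}{64}} = \frac{1}{\frac{28403}{192}} = \frac{192}{28403}$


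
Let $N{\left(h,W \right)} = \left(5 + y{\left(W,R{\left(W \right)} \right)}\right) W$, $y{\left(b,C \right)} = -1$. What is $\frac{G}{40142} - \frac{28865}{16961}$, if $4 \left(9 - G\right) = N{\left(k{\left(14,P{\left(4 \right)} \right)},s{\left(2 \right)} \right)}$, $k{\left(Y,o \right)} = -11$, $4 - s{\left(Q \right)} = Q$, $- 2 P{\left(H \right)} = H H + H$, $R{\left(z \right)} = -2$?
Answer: $- \frac{1158580103}{680848462} \approx -1.7017$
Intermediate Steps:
$P{\left(H \right)} = - \frac{H}{2} - \frac{H^{2}}{2}$ ($P{\left(H \right)} = - \frac{H H + H}{2} = - \frac{H^{2} + H}{2} = - \frac{H + H^{2}}{2} = - \frac{H}{2} - \frac{H^{2}}{2}$)
$s{\left(Q \right)} = 4 - Q$
$N{\left(h,W \right)} = 4 W$ ($N{\left(h,W \right)} = \left(5 - 1\right) W = 4 W$)
$G = 7$ ($G = 9 - \frac{4 \left(4 - 2\right)}{4} = 9 - \frac{4 \cdot 2}{4} = 9 - 2 = 7$)
$\frac{G}{40142} - \frac{28865}{16961} = \frac{7}{40142} - \frac{28865}{16961} = - \frac{1158580103}{680848462}$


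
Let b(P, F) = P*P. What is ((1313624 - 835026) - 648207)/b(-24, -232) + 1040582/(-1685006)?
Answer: -143195778943/485281728 ≈ -295.08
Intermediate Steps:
b(P, F) = P²
((1313624 - 835026) - 648207)/b(-24, -232) + 1040582/(-1685006) = ((1313624 - 835026) - 648207)/((-24)²) + 1040582/(-1685006) = (478598 - 648207)/576 + 1040582*(-1/1685006) = -169609*1/576 - 520291/842503 = -169609/576 - 520291/842503 = -143195778943/485281728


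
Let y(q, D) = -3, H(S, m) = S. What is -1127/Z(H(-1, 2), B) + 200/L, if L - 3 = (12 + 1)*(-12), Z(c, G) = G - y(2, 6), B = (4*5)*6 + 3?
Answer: -3137/306 ≈ -10.252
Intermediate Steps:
B = 123 (B = 20*6 + 3 = 120 + 3 = 123)
Z(c, G) = 3 + G (Z(c, G) = G - 1*(-3) = G + 3 = 3 + G)
L = -153 (L = 3 + (12 + 1)*(-12) = 3 + 13*(-12) = 3 - 156 = -153)
-1127/Z(H(-1, 2), B) + 200/L = -1127/(3 + 123) + 200/(-153) = -1127/126 + 200*(-1/153) = -1127*1/126 - 200/153 = -161/18 - 200/153 = -3137/306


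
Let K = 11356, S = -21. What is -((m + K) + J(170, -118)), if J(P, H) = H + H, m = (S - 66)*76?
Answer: -4508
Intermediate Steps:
m = -6612 (m = (-21 - 66)*76 = -87*76 = -6612)
J(P, H) = 2*H
-((m + K) + J(170, -118)) = -((-6612 + 11356) + 2*(-118)) = -(4744 - 236) = -1*4508 = -4508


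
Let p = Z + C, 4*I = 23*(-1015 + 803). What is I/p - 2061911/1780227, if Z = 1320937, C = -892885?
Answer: -294925074695/254009909268 ≈ -1.1611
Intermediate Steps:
I = -1219 (I = (23*(-1015 + 803))/4 = (23*(-212))/4 = (¼)*(-4876) = -1219)
p = 428052 (p = 1320937 - 892885 = 428052)
I/p - 2061911/1780227 = -1219/428052 - 2061911/1780227 = -294925074695/254009909268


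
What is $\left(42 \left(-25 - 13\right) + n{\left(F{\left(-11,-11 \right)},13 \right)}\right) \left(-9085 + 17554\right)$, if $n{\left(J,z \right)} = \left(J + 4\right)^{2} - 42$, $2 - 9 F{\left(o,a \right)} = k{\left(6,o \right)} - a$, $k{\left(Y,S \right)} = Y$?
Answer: $-13826113$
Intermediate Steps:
$F{\left(o,a \right)} = - \frac{4}{9} + \frac{a}{9}$ ($F{\left(o,a \right)} = \frac{2}{9} - \frac{6 - a}{9} = \frac{2}{9} + \left(- \frac{2}{3} + \frac{a}{9}\right) = - \frac{4}{9} + \frac{a}{9}$)
$n{\left(J,z \right)} = -42 + \left(4 + J\right)^{2}$ ($n{\left(J,z \right)} = \left(4 + J\right)^{2} - 42 = -42 + \left(4 + J\right)^{2}$)
$\left(42 \left(-25 - 13\right) + n{\left(F{\left(-11,-11 \right)},13 \right)}\right) \left(-9085 + 17554\right) = \left(42 \left(-25 - 13\right) - \left(42 - \left(4 + \left(- \frac{4}{9} + \frac{1}{9} \left(-11\right)\right)\right)^{2}\right)\right) \left(-9085 + 17554\right) = \left(42 \left(-38\right) - \left(42 - \left(4 - \frac{5}{3}\right)^{2}\right)\right) 8469 = \left(-1596 - \left(42 - \left(4 - \frac{5}{3}\right)^{2}\right)\right) 8469 = \left(-1596 - \left(42 - \left(\frac{7}{3}\right)^{2}\right)\right) 8469 = \left(-1596 + \left(-42 + \frac{49}{9}\right)\right) 8469 = \left(-1596 - \frac{329}{9}\right) 8469 = \left(- \frac{14693}{9}\right) 8469 = -13826113$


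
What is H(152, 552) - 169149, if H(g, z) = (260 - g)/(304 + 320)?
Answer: -8795739/52 ≈ -1.6915e+5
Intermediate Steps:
H(g, z) = 5/12 - g/624 (H(g, z) = (260 - g)/624 = (260 - g)*(1/624) = 5/12 - g/624)
H(152, 552) - 169149 = (5/12 - 1/624*152) - 169149 = (5/12 - 19/78) - 169149 = 9/52 - 169149 = -8795739/52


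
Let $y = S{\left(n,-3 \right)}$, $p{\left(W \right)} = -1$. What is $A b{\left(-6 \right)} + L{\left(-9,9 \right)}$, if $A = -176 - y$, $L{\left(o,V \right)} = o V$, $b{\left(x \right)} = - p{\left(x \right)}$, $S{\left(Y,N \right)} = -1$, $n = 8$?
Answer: $-256$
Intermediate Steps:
$y = -1$
$b{\left(x \right)} = 1$ ($b{\left(x \right)} = \left(-1\right) \left(-1\right) = 1$)
$L{\left(o,V \right)} = V o$
$A = -175$ ($A = -176 - -1 = -176 + 1 = -175$)
$A b{\left(-6 \right)} + L{\left(-9,9 \right)} = \left(-175\right) 1 + 9 \left(-9\right) = -175 - 81 = -256$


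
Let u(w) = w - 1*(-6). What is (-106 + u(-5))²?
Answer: 11025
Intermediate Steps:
u(w) = 6 + w (u(w) = w + 6 = 6 + w)
(-106 + u(-5))² = (-106 + (6 - 5))² = (-106 + 1)² = (-105)² = 11025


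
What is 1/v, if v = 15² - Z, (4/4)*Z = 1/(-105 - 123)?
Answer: 228/51301 ≈ 0.0044444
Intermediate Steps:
Z = -1/228 (Z = 1/(-105 - 123) = 1/(-228) = -1/228 ≈ -0.0043860)
v = 51301/228 (v = 15² - 1*(-1/228) = 225 + 1/228 = 51301/228 ≈ 225.00)
1/v = 1/(51301/228) = 228/51301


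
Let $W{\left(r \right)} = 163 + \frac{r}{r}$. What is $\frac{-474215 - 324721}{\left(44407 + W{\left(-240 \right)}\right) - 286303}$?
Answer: $\frac{199734}{60433} \approx 3.305$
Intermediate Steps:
$W{\left(r \right)} = 164$ ($W{\left(r \right)} = 163 + 1 = 164$)
$\frac{-474215 - 324721}{\left(44407 + W{\left(-240 \right)}\right) - 286303} = \frac{-474215 - 324721}{\left(44407 + 164\right) - 286303} = - \frac{798936}{44571 - 286303} = - \frac{798936}{-241732} = \left(-798936\right) \left(- \frac{1}{241732}\right) = \frac{199734}{60433}$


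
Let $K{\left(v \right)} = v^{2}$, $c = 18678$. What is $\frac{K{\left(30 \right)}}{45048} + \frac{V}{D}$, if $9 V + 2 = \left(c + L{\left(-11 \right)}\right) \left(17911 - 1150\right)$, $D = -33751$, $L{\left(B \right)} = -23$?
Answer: $- \frac{1173764622637}{1140311286} \approx -1029.3$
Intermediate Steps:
$V = \frac{312676453}{9}$ ($V = - \frac{2}{9} + \frac{\left(18678 - 23\right) \left(17911 - 1150\right)}{9} = - \frac{2}{9} + \frac{18655 \cdot 16761}{9} = - \frac{2}{9} + \frac{1}{9} \cdot 312676455 = - \frac{2}{9} + \frac{104225485}{3} = \frac{312676453}{9} \approx 3.4742 \cdot 10^{7}$)
$\frac{K{\left(30 \right)}}{45048} + \frac{V}{D} = \frac{30^{2}}{45048} + \frac{312676453}{9 \left(-33751\right)} = 900 \cdot \frac{1}{45048} + \frac{312676453}{9} \left(- \frac{1}{33751}\right) = \frac{75}{3754} - \frac{312676453}{303759} = - \frac{1173764622637}{1140311286}$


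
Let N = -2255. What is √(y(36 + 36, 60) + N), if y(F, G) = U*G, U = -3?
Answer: I*√2435 ≈ 49.346*I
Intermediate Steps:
y(F, G) = -3*G
√(y(36 + 36, 60) + N) = √(-3*60 - 2255) = √(-180 - 2255) = √(-2435) = I*√2435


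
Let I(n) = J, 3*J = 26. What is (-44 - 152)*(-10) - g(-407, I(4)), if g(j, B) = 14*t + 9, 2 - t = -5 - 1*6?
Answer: 1769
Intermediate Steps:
t = 13 (t = 2 - (-5 - 1*6) = 2 - (-5 - 6) = 2 - 1*(-11) = 2 + 11 = 13)
J = 26/3 (J = (⅓)*26 = 26/3 ≈ 8.6667)
I(n) = 26/3
g(j, B) = 191 (g(j, B) = 14*13 + 9 = 182 + 9 = 191)
(-44 - 152)*(-10) - g(-407, I(4)) = (-44 - 152)*(-10) - 1*191 = -196*(-10) - 191 = 1960 - 191 = 1769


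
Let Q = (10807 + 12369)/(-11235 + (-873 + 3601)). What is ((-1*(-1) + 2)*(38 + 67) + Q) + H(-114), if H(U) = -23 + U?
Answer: 1491070/8507 ≈ 175.28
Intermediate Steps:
Q = -23176/8507 (Q = 23176/(-11235 + 2728) = 23176/(-8507) = 23176*(-1/8507) = -23176/8507 ≈ -2.7243)
((-1*(-1) + 2)*(38 + 67) + Q) + H(-114) = ((-1*(-1) + 2)*(38 + 67) - 23176/8507) + (-23 - 114) = ((1 + 2)*105 - 23176/8507) - 137 = (3*105 - 23176/8507) - 137 = (315 - 23176/8507) - 137 = 2656529/8507 - 137 = 1491070/8507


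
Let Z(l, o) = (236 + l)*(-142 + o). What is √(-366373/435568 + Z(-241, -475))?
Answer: 3*√82925882021/15556 ≈ 55.535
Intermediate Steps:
Z(l, o) = (-142 + o)*(236 + l)
√(-366373/435568 + Z(-241, -475)) = √(-366373/435568 + (-33512 - 142*(-241) + 236*(-475) - 241*(-475))) = √(-366373*1/435568 + (-33512 + 34222 - 112100 + 114475)) = √(-52339/62224 + 3085) = √(191908701/62224) = 3*√82925882021/15556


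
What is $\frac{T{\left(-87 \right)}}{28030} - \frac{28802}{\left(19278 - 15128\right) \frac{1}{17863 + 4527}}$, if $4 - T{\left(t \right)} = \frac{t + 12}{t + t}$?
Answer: $- \frac{20968039509163}{134936420} \approx -1.5539 \cdot 10^{5}$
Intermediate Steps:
$T{\left(t \right)} = 4 - \frac{12 + t}{2 t}$ ($T{\left(t \right)} = 4 - \frac{t + 12}{t + t} = 4 - \frac{12 + t}{2 t}$)
$\frac{T{\left(-87 \right)}}{28030} - \frac{28802}{\left(19278 - 15128\right) \frac{1}{17863 + 4527}} = \frac{\frac{7}{2} - \frac{6}{-87}}{28030} - \frac{28802}{\left(19278 - 15128\right) \frac{1}{17863 + 4527}} = \left(\frac{7}{2} - - \frac{2}{29}\right) \frac{1}{28030} - \frac{28802}{4150 \cdot \frac{1}{22390}} = \left(\frac{7}{2} + \frac{2}{29}\right) \frac{1}{28030} - \frac{28802}{4150 \cdot \frac{1}{22390}} = \frac{207}{58} \cdot \frac{1}{28030} - \frac{28802}{\frac{415}{2239}} = \frac{207}{1625740} - \frac{64487678}{415} = - \frac{20968039509163}{134936420}$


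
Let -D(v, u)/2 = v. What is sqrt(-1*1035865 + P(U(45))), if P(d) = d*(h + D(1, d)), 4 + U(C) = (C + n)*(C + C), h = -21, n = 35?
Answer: 17*I*sqrt(4157) ≈ 1096.1*I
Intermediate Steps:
D(v, u) = -2*v
U(C) = -4 + 2*C*(35 + C) (U(C) = -4 + (C + 35)*(C + C) = -4 + (35 + C)*(2*C) = -4 + 2*C*(35 + C))
P(d) = -23*d (P(d) = d*(-21 - 2*1) = d*(-21 - 2) = d*(-23) = -23*d)
sqrt(-1*1035865 + P(U(45))) = sqrt(-1*1035865 - 23*(-4 + 2*45**2 + 70*45)) = sqrt(-1035865 - 23*(-4 + 2*2025 + 3150)) = sqrt(-1035865 - 23*(-4 + 4050 + 3150)) = sqrt(-1035865 - 23*7196) = sqrt(-1035865 - 165508) = sqrt(-1201373) = 17*I*sqrt(4157)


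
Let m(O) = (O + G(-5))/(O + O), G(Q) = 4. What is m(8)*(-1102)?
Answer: -1653/2 ≈ -826.50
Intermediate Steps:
m(O) = (4 + O)/(2*O) (m(O) = (O + 4)/(O + O) = (4 + O)/((2*O)) = (4 + O)*(1/(2*O)) = (4 + O)/(2*O))
m(8)*(-1102) = ((1/2)*(4 + 8)/8)*(-1102) = ((1/2)*(1/8)*12)*(-1102) = (3/4)*(-1102) = -1653/2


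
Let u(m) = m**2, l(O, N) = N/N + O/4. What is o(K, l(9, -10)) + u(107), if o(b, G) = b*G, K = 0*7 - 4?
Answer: 11436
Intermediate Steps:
l(O, N) = 1 + O/4 (l(O, N) = 1 + O*(1/4) = 1 + O/4)
K = -4 (K = 0 - 4 = -4)
o(b, G) = G*b
o(K, l(9, -10)) + u(107) = (1 + (1/4)*9)*(-4) + 107**2 = (1 + 9/4)*(-4) + 11449 = (13/4)*(-4) + 11449 = -13 + 11449 = 11436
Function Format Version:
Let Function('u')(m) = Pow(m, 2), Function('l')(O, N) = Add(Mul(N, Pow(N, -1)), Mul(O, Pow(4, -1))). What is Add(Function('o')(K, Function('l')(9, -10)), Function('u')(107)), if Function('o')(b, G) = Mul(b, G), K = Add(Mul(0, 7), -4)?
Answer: 11436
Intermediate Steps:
Function('l')(O, N) = Add(1, Mul(Rational(1, 4), O)) (Function('l')(O, N) = Add(1, Mul(O, Rational(1, 4))) = Add(1, Mul(Rational(1, 4), O)))
K = -4 (K = Add(0, -4) = -4)
Function('o')(b, G) = Mul(G, b)
Add(Function('o')(K, Function('l')(9, -10)), Function('u')(107)) = Add(Mul(Add(1, Mul(Rational(1, 4), 9)), -4), Pow(107, 2)) = Add(Mul(Add(1, Rational(9, 4)), -4), 11449) = Add(Mul(Rational(13, 4), -4), 11449) = Add(-13, 11449) = 11436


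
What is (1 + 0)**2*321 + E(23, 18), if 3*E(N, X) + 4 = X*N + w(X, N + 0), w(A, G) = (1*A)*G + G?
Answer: 1810/3 ≈ 603.33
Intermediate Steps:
w(A, G) = G + A*G (w(A, G) = A*G + G = G + A*G)
E(N, X) = -4/3 + N*X/3 + N*(1 + X)/3 (E(N, X) = -4/3 + (X*N + (N + 0)*(1 + X))/3 = -4/3 + (N*X + N*(1 + X))/3 = -4/3 + (N*X/3 + N*(1 + X)/3) = -4/3 + N*X/3 + N*(1 + X)/3)
(1 + 0)**2*321 + E(23, 18) = (1 + 0)**2*321 + (-4/3 + (1/3)*23 + (2/3)*23*18) = 1**2*321 + (-4/3 + 23/3 + 276) = 1*321 + 847/3 = 321 + 847/3 = 1810/3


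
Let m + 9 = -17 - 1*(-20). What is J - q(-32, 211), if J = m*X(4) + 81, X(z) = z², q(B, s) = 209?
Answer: -224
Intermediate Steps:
m = -6 (m = -9 + (-17 - 1*(-20)) = -9 + (-17 + 20) = -9 + 3 = -6)
J = -15 (J = -6*4² + 81 = -6*16 + 81 = -96 + 81 = -15)
J - q(-32, 211) = -15 - 1*209 = -15 - 209 = -224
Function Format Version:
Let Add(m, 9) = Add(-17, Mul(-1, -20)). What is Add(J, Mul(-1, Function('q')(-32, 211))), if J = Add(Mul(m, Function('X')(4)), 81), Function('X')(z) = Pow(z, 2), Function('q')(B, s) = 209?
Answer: -224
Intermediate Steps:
m = -6 (m = Add(-9, Add(-17, Mul(-1, -20))) = Add(-9, Add(-17, 20)) = Add(-9, 3) = -6)
J = -15 (J = Add(Mul(-6, Pow(4, 2)), 81) = Add(Mul(-6, 16), 81) = Add(-96, 81) = -15)
Add(J, Mul(-1, Function('q')(-32, 211))) = Add(-15, Mul(-1, 209)) = Add(-15, -209) = -224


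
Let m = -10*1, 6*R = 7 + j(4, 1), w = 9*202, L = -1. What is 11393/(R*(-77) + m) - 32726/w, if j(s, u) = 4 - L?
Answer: -13039769/149076 ≈ -87.471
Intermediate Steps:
j(s, u) = 5 (j(s, u) = 4 - 1*(-1) = 4 + 1 = 5)
w = 1818
R = 2 (R = (7 + 5)/6 = (⅙)*12 = 2)
m = -10
11393/(R*(-77) + m) - 32726/w = 11393/(2*(-77) - 10) - 32726/1818 = 11393/(-154 - 10) - 32726*1/1818 = 11393/(-164) - 16363/909 = 11393*(-1/164) - 16363/909 = -11393/164 - 16363/909 = -13039769/149076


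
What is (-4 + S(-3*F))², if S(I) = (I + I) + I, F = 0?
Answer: 16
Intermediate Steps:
S(I) = 3*I (S(I) = 2*I + I = 3*I)
(-4 + S(-3*F))² = (-4 + 3*(-3*0))² = (-4 + 3*0)² = (-4 + 0)² = (-4)² = 16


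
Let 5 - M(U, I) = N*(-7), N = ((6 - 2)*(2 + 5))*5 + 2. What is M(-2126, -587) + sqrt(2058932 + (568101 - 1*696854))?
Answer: 999 + sqrt(1930179) ≈ 2388.3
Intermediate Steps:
N = 142 (N = (4*7)*5 + 2 = 28*5 + 2 = 140 + 2 = 142)
M(U, I) = 999 (M(U, I) = 5 - 142*(-7) = 5 - 1*(-994) = 5 + 994 = 999)
M(-2126, -587) + sqrt(2058932 + (568101 - 1*696854)) = 999 + sqrt(2058932 + (568101 - 1*696854)) = 999 + sqrt(2058932 + (568101 - 696854)) = 999 + sqrt(2058932 - 128753) = 999 + sqrt(1930179)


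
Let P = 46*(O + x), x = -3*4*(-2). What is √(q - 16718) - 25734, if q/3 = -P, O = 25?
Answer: -25734 + 2*I*√5870 ≈ -25734.0 + 153.23*I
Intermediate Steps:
x = 24 (x = -12*(-2) = 24)
P = 2254 (P = 46*(25 + 24) = 46*49 = 2254)
q = -6762 (q = 3*(-1*2254) = 3*(-2254) = -6762)
√(q - 16718) - 25734 = √(-6762 - 16718) - 25734 = √(-23480) - 25734 = 2*I*√5870 - 25734 = -25734 + 2*I*√5870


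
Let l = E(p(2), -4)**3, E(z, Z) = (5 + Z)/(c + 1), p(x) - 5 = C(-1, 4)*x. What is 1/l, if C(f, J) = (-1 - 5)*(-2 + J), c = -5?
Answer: -64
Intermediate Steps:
C(f, J) = 12 - 6*J (C(f, J) = -6*(-2 + J) = 12 - 6*J)
p(x) = 5 - 12*x (p(x) = 5 + (12 - 6*4)*x = 5 + (12 - 24)*x = 5 - 12*x)
E(z, Z) = -5/4 - Z/4 (E(z, Z) = (5 + Z)/(-5 + 1) = (5 + Z)/(-4) = (5 + Z)*(-1/4) = -5/4 - Z/4)
l = -1/64 (l = (-5/4 - 1/4*(-4))**3 = (-5/4 + 1)**3 = (-1/4)**3 = -1/64 ≈ -0.015625)
1/l = 1/(-1/64) = -64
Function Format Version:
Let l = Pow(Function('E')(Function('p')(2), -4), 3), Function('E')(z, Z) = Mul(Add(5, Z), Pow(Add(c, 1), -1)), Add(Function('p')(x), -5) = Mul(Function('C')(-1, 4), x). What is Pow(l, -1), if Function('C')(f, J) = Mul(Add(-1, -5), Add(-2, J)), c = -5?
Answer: -64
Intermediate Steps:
Function('C')(f, J) = Add(12, Mul(-6, J)) (Function('C')(f, J) = Mul(-6, Add(-2, J)) = Add(12, Mul(-6, J)))
Function('p')(x) = Add(5, Mul(-12, x)) (Function('p')(x) = Add(5, Mul(Add(12, Mul(-6, 4)), x)) = Add(5, Mul(Add(12, -24), x)) = Add(5, Mul(-12, x)))
Function('E')(z, Z) = Add(Rational(-5, 4), Mul(Rational(-1, 4), Z)) (Function('E')(z, Z) = Mul(Add(5, Z), Pow(Add(-5, 1), -1)) = Mul(Add(5, Z), Pow(-4, -1)) = Mul(Add(5, Z), Rational(-1, 4)) = Add(Rational(-5, 4), Mul(Rational(-1, 4), Z)))
l = Rational(-1, 64) (l = Pow(Add(Rational(-5, 4), Mul(Rational(-1, 4), -4)), 3) = Pow(Add(Rational(-5, 4), 1), 3) = Pow(Rational(-1, 4), 3) = Rational(-1, 64) ≈ -0.015625)
Pow(l, -1) = Pow(Rational(-1, 64), -1) = -64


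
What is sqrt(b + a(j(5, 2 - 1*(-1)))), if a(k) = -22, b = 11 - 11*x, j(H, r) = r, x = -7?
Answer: sqrt(66) ≈ 8.1240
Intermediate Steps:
b = 88 (b = 11 - 11*(-7) = 11 + 77 = 88)
sqrt(b + a(j(5, 2 - 1*(-1)))) = sqrt(88 - 22) = sqrt(66)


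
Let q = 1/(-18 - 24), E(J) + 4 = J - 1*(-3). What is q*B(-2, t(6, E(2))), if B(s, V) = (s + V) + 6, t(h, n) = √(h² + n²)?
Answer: -2/21 - √37/42 ≈ -0.24007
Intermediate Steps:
E(J) = -1 + J (E(J) = -4 + (J - 1*(-3)) = -4 + (J + 3) = -4 + (3 + J) = -1 + J)
q = -1/42 (q = 1/(-42) = -1/42 ≈ -0.023810)
B(s, V) = 6 + V + s (B(s, V) = (V + s) + 6 = 6 + V + s)
q*B(-2, t(6, E(2))) = -(6 + √(6² + (-1 + 2)²) - 2)/42 = -(6 + √(36 + 1²) - 2)/42 = -(6 + √(36 + 1) - 2)/42 = -(6 + √37 - 2)/42 = -(4 + √37)/42 = -2/21 - √37/42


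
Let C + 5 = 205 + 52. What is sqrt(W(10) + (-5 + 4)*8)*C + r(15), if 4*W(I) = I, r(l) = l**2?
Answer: 225 + 126*I*sqrt(22) ≈ 225.0 + 590.99*I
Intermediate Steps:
W(I) = I/4
C = 252 (C = -5 + (205 + 52) = -5 + 257 = 252)
sqrt(W(10) + (-5 + 4)*8)*C + r(15) = sqrt((1/4)*10 + (-5 + 4)*8)*252 + 15**2 = sqrt(5/2 - 1*8)*252 + 225 = sqrt(5/2 - 8)*252 + 225 = sqrt(-11/2)*252 + 225 = (I*sqrt(22)/2)*252 + 225 = 126*I*sqrt(22) + 225 = 225 + 126*I*sqrt(22)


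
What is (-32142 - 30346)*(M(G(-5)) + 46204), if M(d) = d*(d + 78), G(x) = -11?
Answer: -2841141896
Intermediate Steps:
M(d) = d*(78 + d)
(-32142 - 30346)*(M(G(-5)) + 46204) = (-32142 - 30346)*(-11*(78 - 11) + 46204) = -62488*(-11*67 + 46204) = -62488*(-737 + 46204) = -62488*45467 = -2841141896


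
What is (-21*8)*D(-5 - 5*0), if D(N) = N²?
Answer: -4200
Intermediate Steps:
(-21*8)*D(-5 - 5*0) = (-21*8)*(-5 - 5*0)² = -168*(-5 + 0)² = -168*(-5)² = -168*25 = -4200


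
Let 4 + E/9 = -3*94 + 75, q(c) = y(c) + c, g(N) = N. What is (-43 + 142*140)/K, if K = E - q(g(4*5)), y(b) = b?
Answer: -19837/1939 ≈ -10.231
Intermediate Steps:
q(c) = 2*c (q(c) = c + c = 2*c)
E = -1899 (E = -36 + 9*(-3*94 + 75) = -36 + 9*(-282 + 75) = -36 + 9*(-207) = -36 - 1863 = -1899)
K = -1939 (K = -1899 - 2*4*5 = -1899 - 2*20 = -1899 - 1*40 = -1899 - 40 = -1939)
(-43 + 142*140)/K = (-43 + 142*140)/(-1939) = (-43 + 19880)*(-1/1939) = 19837*(-1/1939) = -19837/1939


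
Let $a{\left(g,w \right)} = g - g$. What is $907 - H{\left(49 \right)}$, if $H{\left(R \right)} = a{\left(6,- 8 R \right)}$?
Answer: $907$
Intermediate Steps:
$a{\left(g,w \right)} = 0$
$H{\left(R \right)} = 0$
$907 - H{\left(49 \right)} = 907 - 0 = 907 + 0 = 907$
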